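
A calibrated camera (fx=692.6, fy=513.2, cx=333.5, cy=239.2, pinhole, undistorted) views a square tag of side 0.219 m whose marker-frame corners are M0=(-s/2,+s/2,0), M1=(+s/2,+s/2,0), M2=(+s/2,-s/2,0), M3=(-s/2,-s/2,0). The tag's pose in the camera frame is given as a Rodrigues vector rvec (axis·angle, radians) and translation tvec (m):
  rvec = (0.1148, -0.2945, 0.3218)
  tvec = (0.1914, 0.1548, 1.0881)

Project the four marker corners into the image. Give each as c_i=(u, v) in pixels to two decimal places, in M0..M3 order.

Intrinsics K: fx=692.6, fy=513.2, cx=333.5, cy=239.2
Marker side s = 0.219 m; corners in marker frame (Z=0):
  M0 = (-0.1095, +0.1095, 0)
  M1 = (+0.1095, +0.1095, 0)
  M2 = (+0.1095, -0.1095, 0)
  M3 = (-0.1095, -0.1095, 0)
rvec = (0.1148, -0.2945, 0.3218), |rvec| = θ = 0.45107 rad = 25.844°
Rodrigues: sinθ=0.43593, 1−cosθ=0.10002; R = I + sinθ·[k]× + (1−cosθ)·[k]×²:
    [+0.90646 -0.32762 -0.26645]
    [+0.29438 +0.94262 -0.15753]
    [+0.30277 +0.06436 +0.95089]
t = (0.1914, 0.1548, 1.0881) m
M0: Pc = R·M0+t = (+0.05627, +0.22578, +1.06199); u = 692.6·(+0.05627)/1.06199 + 333.5 = 370.1966, v = 513.2·(+0.22578)/1.06199 + 239.2 = 348.3074
M1: Pc = R·M1+t = (+0.25478, +0.29025, +1.12830); u = 692.6·(+0.25478)/1.12830 + 333.5 = 489.8969, v = 513.2·(+0.29025)/1.12830 + 239.2 = 371.2186
M2: Pc = R·M2+t = (+0.32653, +0.08382, +1.11421); u = 692.6·(+0.32653)/1.11421 + 333.5 = 536.4747, v = 513.2·(+0.08382)/1.11421 + 239.2 = 277.8063
M3: Pc = R·M3+t = (+0.12802, +0.01935, +1.04790); u = 692.6·(+0.12802)/1.04790 + 333.5 = 418.1116, v = 513.2·(+0.01935)/1.04790 + 239.2 = 248.6761

c0=(370.20, 348.31) c1=(489.90, 371.22) c2=(536.47, 277.81) c3=(418.11, 248.68)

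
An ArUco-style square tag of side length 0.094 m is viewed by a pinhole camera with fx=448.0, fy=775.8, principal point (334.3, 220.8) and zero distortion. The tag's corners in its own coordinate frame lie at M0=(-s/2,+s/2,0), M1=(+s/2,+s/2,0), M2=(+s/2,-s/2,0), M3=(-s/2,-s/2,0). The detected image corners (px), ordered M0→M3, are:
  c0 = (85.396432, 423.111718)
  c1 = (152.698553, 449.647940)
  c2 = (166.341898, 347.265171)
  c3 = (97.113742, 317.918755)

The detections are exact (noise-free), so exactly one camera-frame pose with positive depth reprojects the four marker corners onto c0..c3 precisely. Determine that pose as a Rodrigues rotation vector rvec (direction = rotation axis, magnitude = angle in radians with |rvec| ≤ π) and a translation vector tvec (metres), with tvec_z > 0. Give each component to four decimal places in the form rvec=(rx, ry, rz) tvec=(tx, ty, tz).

Intrinsics K: fx=448.0, fy=775.8, cx=334.3, cy=220.8
Marker side s = 0.094 m; corners in marker frame (Z=0):
  M0 = (-0.0470, +0.0470, 0)
  M1 = (+0.0470, +0.0470, 0)
  M2 = (+0.0470, -0.0470, 0)
  M3 = (-0.0470, -0.0470, 0)
Detected image corners:
  c0 = (85.396432, 423.111718) px
  c1 = (152.698553, 449.647940) px
  c2 = (166.341898, 347.265171) px
  c3 = (97.113742, 317.918755) px
Planar DLT: solve 8×8 A·h = b for H (H[2,2]=1):
  H  [+750.81061 -92.76017 +125.60392]
  H  [+372.89787 +1233.48674 +385.43698]
  H  [+0.19737 +0.33681 +1.00000]
B = K⁻¹H; ‖b₁‖=1.598711, ‖b₂‖=1.598711; λ = 2/(‖b₁‖+‖b₂‖) = 0.625504, sign → tz>0 ⇒ λ=+0.625504
r₁ = λ·B[:,0] = (+0.95617,+0.26552,+0.12346); r₂ = λ·B[:,1] = (-0.28672,+0.93456,+0.21068)
r₃ = r₁×r₂ = (-0.05944,-0.23684,+0.96973); SVD([r₁ r₂ r₃]) → R = UVᵀ:
  R  [+0.95617 -0.28672 -0.05944]
  R  [+0.26552 +0.93456 -0.23684]
  R  [+0.12346 +0.21068 +0.96973]
t = (-0.29138, +0.13274, +0.62550) m
tr R = 2.860459; θ = arccos((tr R − 1)/2) = 0.375758 rad = 21.529°
axis k = ((R−Rᵀ)₃₂, (R−Rᵀ)₁₃, (R−Rᵀ)₂₁) / (2 sinθ) = (+0.609732, -0.249191, +0.752416)
rvec = θ·k = (+0.229112, -0.093636, +0.282727)

rvec=(0.2291, -0.0936, 0.2827) tvec=(-0.2914, 0.1327, 0.6255)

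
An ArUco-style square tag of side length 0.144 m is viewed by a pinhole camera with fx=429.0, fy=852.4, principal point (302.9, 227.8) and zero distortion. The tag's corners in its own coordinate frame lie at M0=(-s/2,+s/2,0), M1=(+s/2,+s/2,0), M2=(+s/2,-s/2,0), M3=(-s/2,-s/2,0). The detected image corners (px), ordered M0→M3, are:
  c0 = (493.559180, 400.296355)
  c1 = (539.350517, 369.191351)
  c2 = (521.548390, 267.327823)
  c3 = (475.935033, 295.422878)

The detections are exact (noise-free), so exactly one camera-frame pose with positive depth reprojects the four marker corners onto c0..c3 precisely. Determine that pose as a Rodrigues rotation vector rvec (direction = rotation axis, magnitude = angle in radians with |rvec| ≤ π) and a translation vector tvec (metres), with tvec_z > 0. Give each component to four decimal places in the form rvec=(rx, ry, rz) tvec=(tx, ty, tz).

rvec=(-0.1370, -0.1868, -0.2706) tvec=(0.5492, 0.1412, 1.1496)

Intrinsics K: fx=429.0, fy=852.4, cx=302.9, cy=227.8
Marker side s = 0.144 m; corners in marker frame (Z=0):
  M0 = (-0.0720, +0.0720, 0)
  M1 = (+0.0720, +0.0720, 0)
  M2 = (+0.0720, -0.0720, 0)
  M3 = (-0.0720, -0.0720, 0)
Detected image corners:
  c0 = (493.559180, 400.296355) px
  c1 = (539.350517, 369.191351) px
  c2 = (521.548390, 267.327823) px
  c3 = (475.935033, 295.422878) px
Planar DLT: solve 8×8 A·h = b for H (H[2,2]=1):
  H  [+406.22405 +74.85175 +507.82577]
  H  [-147.18504 +686.10244 +332.51998]
  H  [+0.17504 -0.09489 +1.00000]
B = K⁻¹H; ‖b₁‖=0.869858, ‖b₂‖=0.869858; λ = 2/(‖b₁‖+‖b₂‖) = 1.149613, sign → tz>0 ⇒ λ=+1.149613
r₁ = λ·B[:,0] = (+0.94650,-0.25228,+0.20123); r₂ = λ·B[:,1] = (+0.27760,+0.95448,-0.10908)
r₃ = r₁×r₂ = (-0.16455,+0.15911,+0.97345); SVD([r₁ r₂ r₃]) → R = UVᵀ:
  R  [+0.94650 +0.27760 -0.16455]
  R  [-0.25228 +0.95448 +0.15911]
  R  [+0.20123 -0.10908 +0.97345]
t = (+0.54915, +0.14123, +1.14961) m
tr R = 2.874433; θ = arccos((tr R − 1)/2) = 0.356235 rad = 20.411°
axis k = ((R−Rᵀ)₃₂, (R−Rᵀ)₁₃, (R−Rᵀ)₂₁) / (2 sinθ) = (-0.384504, -0.524421, -0.759697)
rvec = θ·k = (-0.136974, -0.186817, -0.270631)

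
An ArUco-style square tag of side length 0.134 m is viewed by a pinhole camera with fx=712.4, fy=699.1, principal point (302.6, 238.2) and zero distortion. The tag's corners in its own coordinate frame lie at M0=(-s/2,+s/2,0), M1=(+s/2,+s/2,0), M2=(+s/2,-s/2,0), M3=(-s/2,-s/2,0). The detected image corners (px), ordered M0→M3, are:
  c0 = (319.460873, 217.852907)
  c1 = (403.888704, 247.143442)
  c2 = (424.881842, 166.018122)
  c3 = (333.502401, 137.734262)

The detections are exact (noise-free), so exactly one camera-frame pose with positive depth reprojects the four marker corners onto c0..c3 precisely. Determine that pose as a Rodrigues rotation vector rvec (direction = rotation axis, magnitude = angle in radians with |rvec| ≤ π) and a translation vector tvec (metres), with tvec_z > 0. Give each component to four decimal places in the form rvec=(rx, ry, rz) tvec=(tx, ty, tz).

Intrinsics K: fx=712.4, fy=699.1, cx=302.6, cy=238.2
Marker side s = 0.134 m; corners in marker frame (Z=0):
  M0 = (-0.0670, +0.0670, 0)
  M1 = (+0.0670, +0.0670, 0)
  M2 = (+0.0670, -0.0670, 0)
  M3 = (-0.0670, -0.0670, 0)
Detected image corners:
  c0 = (319.460873, 217.852907) px
  c1 = (403.888704, 247.143442) px
  c2 = (424.881842, 166.018122) px
  c3 = (333.502401, 137.734262) px
Planar DLT: solve 8×8 A·h = b for H (H[2,2]=1):
  H  [+549.97039 +67.43962 +369.28482]
  H  [+160.43672 +704.14125 +193.35481]
  H  [-0.28372 +0.53363 +1.00000]
B = K⁻¹H; ‖b₁‖=0.991692, ‖b₂‖=0.991692; λ = 2/(‖b₁‖+‖b₂‖) = 1.008378, sign → tz>0 ⇒ λ=+1.008378
r₁ = λ·B[:,0] = (+0.89999,+0.32889,-0.28610); r₂ = λ·B[:,1] = (-0.13310,+0.83231,+0.53810)
r₃ = r₁×r₂ = (+0.41510,-0.44620,+0.79284); SVD([r₁ r₂ r₃]) → R = UVᵀ:
  R  [+0.89999 -0.13310 +0.41510]
  R  [+0.32889 +0.83231 -0.44620]
  R  [-0.28610 +0.53810 +0.79284]
t = (+0.09439, -0.06468, +1.00838) m
tr R = 2.525138; θ = arccos((tr R − 1)/2) = 0.703521 rad = 40.309°
axis k = ((R−Rᵀ)₃₂, (R−Rᵀ)₁₃, (R−Rᵀ)₂₁) / (2 sinθ) = (+0.760771, +0.541959, +0.357082)
rvec = θ·k = (+0.535219, +0.381280, +0.251215)

rvec=(0.5352, 0.3813, 0.2512) tvec=(0.0944, -0.0647, 1.0084)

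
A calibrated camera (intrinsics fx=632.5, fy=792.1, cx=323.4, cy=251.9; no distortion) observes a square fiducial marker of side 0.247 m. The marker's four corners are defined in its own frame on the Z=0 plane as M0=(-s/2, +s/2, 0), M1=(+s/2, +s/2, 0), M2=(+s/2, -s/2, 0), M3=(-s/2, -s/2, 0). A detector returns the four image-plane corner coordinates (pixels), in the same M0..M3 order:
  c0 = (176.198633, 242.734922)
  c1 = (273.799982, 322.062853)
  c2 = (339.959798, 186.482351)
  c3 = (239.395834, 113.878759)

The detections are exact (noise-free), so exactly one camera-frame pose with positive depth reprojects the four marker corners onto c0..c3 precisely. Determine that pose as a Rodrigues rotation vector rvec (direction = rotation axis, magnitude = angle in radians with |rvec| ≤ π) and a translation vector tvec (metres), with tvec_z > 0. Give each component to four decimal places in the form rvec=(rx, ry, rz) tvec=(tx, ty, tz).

Intrinsics K: fx=632.5, fy=792.1, cx=323.4, cy=251.9
Marker side s = 0.247 m; corners in marker frame (Z=0):
  M0 = (-0.1235, +0.1235, 0)
  M1 = (+0.1235, +0.1235, 0)
  M2 = (+0.1235, -0.1235, 0)
  M3 = (-0.1235, -0.1235, 0)
Detected image corners:
  c0 = (176.198633, 242.734922) px
  c1 = (273.799982, 322.062853) px
  c2 = (339.959798, 186.482351) px
  c3 = (239.395834, 113.878759) px
Planar DLT: solve 8×8 A·h = b for H (H[2,2]=1):
  H  [+349.60077 -264.20694 +256.15170]
  H  [+264.20961 +532.85976 +215.27075]
  H  [-0.20032 -0.00971 +1.00000]
B = K⁻¹H; ‖b₁‖=0.791943, ‖b₂‖=0.791943; λ = 2/(‖b₁‖+‖b₂‖) = 1.262718, sign → tz>0 ⇒ λ=+1.262718
r₁ = λ·B[:,0] = (+0.82727,+0.50163,-0.25295); r₂ = λ·B[:,1] = (-0.52119,+0.85335,-0.01226)
r₃ = r₁×r₂ = (+0.20971,+0.14198,+0.96740); SVD([r₁ r₂ r₃]) → R = UVᵀ:
  R  [+0.82727 -0.52119 +0.20971]
  R  [+0.50163 +0.85335 +0.14198]
  R  [-0.25295 -0.01226 +0.96740]
t = (-0.13425, -0.05839, +1.26272) m
tr R = 2.648028; θ = arccos((tr R − 1)/2) = 0.602336 rad = 34.511°
axis k = ((R−Rᵀ)₃₂, (R−Rᵀ)₁₃, (R−Rᵀ)₂₁) / (2 sinθ) = (-0.136119, +0.408297, +0.902644)
rvec = θ·k = (-0.081990, +0.245932, +0.543695)

rvec=(-0.0820, 0.2459, 0.5437) tvec=(-0.1343, -0.0584, 1.2627)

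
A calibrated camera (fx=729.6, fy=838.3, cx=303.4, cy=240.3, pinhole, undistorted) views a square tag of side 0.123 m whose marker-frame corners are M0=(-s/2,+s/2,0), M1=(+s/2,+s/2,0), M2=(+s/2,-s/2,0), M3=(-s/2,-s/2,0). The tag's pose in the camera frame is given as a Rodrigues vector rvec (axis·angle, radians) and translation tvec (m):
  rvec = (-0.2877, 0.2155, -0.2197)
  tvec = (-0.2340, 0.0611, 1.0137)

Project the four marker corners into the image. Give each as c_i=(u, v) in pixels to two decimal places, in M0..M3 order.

c0=(99.33, 351.64) c1=(181.72, 328.58) c2=(170.10, 230.92) c3=(90.89, 255.22)

Intrinsics K: fx=729.6, fy=838.3, cx=303.4, cy=240.3
Marker side s = 0.123 m; corners in marker frame (Z=0):
  M0 = (-0.0615, +0.0615, 0)
  M1 = (+0.0615, +0.0615, 0)
  M2 = (+0.0615, -0.0615, 0)
  M3 = (-0.0615, -0.0615, 0)
rvec = (-0.2877, 0.2155, -0.2197), |rvec| = θ = 0.42128 rad = 24.138°
Rodrigues: sinθ=0.40893, 1−cosθ=0.08744; R = I + sinθ·[k]× + (1−cosθ)·[k]×²:
    [+0.95334 +0.18271 +0.24032]
    [-0.24380 +0.93544 +0.25594]
    [-0.17804 -0.30259 +0.93634]
t = (-0.2340, 0.0611, 1.0137) m
M0: Pc = R·M0+t = (-0.28139, +0.13362, +1.00604); u = 729.6·(-0.28139)/1.00604 + 303.4 = 99.3279, v = 838.3·(+0.13362)/1.00604 + 240.3 = 351.6441
M1: Pc = R·M1+t = (-0.16413, +0.10364, +0.98414); u = 729.6·(-0.16413)/0.98414 + 303.4 = 181.7192, v = 838.3·(+0.10364)/0.98414 + 240.3 = 328.5780
M2: Pc = R·M2+t = (-0.18661, -0.01142, +1.02136); u = 729.6·(-0.18661)/1.02136 + 303.4 = 170.0992, v = 838.3·(-0.01142)/1.02136 + 240.3 = 230.9238
M3: Pc = R·M3+t = (-0.30387, +0.01856, +1.04326); u = 729.6·(-0.30387)/1.04326 + 303.4 = 90.8912, v = 838.3·(+0.01856)/1.04326 + 240.3 = 255.2170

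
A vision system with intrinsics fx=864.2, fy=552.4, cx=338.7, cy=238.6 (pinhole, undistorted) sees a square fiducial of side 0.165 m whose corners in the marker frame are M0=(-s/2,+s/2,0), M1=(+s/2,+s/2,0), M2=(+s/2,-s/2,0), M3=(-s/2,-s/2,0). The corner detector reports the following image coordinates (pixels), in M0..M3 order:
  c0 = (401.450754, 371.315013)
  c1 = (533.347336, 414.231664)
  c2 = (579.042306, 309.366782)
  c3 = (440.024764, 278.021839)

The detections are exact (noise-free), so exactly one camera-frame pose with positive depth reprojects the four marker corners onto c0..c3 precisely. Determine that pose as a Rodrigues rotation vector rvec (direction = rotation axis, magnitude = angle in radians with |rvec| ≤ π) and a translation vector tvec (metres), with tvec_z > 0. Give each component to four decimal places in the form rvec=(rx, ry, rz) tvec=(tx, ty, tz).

rvec=(-0.0144, 0.7170, 0.2651) tvec=(0.1479, 0.1652, 0.8787)

Intrinsics K: fx=864.2, fy=552.4, cx=338.7, cy=238.6
Marker side s = 0.165 m; corners in marker frame (Z=0):
  M0 = (-0.0825, +0.0825, 0)
  M1 = (+0.0825, +0.0825, 0)
  M2 = (+0.0825, -0.0825, 0)
  M3 = (-0.0825, -0.0825, 0)
Detected image corners:
  c0 = (401.450754, 371.315013) px
  c1 = (533.347336, 414.231664) px
  c2 = (579.042306, 309.366782) px
  c3 = (440.024764, 278.021839) px
Planar DLT: solve 8×8 A·h = b for H (H[2,2]=1):
  H  [+458.90435 -210.98128 +484.17338]
  H  [-29.00190 +628.59316 +342.45936]
  H  [-0.74087 +0.08815 +1.00000]
B = K⁻¹H; ‖b₁‖=1.138032, ‖b₂‖=1.138032; λ = 2/(‖b₁‖+‖b₂‖) = 0.878710, sign → tz>0 ⇒ λ=+0.878710
r₁ = λ·B[:,0] = (+0.72176,+0.23506,-0.65101); r₂ = λ·B[:,1] = (-0.24488,+0.96645,+0.07746)
r₃ = r₁×r₂ = (+0.64738,+0.10351,+0.75511); SVD([r₁ r₂ r₃]) → R = UVᵀ:
  R  [+0.72176 -0.24488 +0.64738]
  R  [+0.23506 +0.96645 +0.10351]
  R  [-0.65101 +0.07746 +0.75511]
t = (+0.14792, +0.16521, +0.87871) m
tr R = 2.443315; θ = arccos((tr R − 1)/2) = 0.764603 rad = 43.809°
axis k = ((R−Rᵀ)₃₂, (R−Rᵀ)₁₃, (R−Rᵀ)₂₁) / (2 sinθ) = (-0.018816, +0.937804, +0.346654)
rvec = θ·k = (-0.014387, +0.717048, +0.265053)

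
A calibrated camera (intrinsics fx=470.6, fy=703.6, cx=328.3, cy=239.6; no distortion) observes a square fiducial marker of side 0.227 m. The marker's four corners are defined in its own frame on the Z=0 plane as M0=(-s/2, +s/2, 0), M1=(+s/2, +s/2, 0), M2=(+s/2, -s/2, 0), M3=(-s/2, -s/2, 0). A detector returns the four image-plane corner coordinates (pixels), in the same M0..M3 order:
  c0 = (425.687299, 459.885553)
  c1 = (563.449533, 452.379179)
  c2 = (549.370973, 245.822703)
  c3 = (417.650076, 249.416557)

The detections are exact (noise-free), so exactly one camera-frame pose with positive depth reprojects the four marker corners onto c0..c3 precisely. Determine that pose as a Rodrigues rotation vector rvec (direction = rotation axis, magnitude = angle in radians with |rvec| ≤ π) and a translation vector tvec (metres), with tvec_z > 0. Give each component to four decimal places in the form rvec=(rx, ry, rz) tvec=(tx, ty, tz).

Intrinsics K: fx=470.6, fy=703.6, cx=328.3, cy=239.6
Marker side s = 0.227 m; corners in marker frame (Z=0):
  M0 = (-0.1135, +0.1135, 0)
  M1 = (+0.1135, +0.1135, 0)
  M2 = (+0.1135, -0.1135, 0)
  M3 = (-0.1135, -0.1135, 0)
Detected image corners:
  c0 = (425.687299, 459.885553) px
  c1 = (563.449533, 452.379179) px
  c2 = (549.370973, 245.822703) px
  c3 = (417.650076, 249.416557) px
Planar DLT: solve 8×8 A·h = b for H (H[2,2]=1):
  H  [+631.03794 -50.86377 +489.50212]
  H  [+2.92647 +846.75075 +349.43942]
  H  [+0.07723 -0.20386 +1.00000]
B = K⁻¹H; ‖b₁‖=1.289547, ‖b₂‖=1.289547; λ = 2/(‖b₁‖+‖b₂‖) = 0.775466, sign → tz>0 ⇒ λ=+0.775466
r₁ = λ·B[:,0] = (+0.99806,-0.01717,+0.05989); r₂ = λ·B[:,1] = (+0.02647,+0.98707,-0.15808)
r₃ = r₁×r₂ = (-0.05640,+0.15936,+0.98561); SVD([r₁ r₂ r₃]) → R = UVᵀ:
  R  [+0.99806 +0.02647 -0.05640]
  R  [-0.01717 +0.98707 +0.15936]
  R  [+0.05989 -0.15808 +0.98561]
t = (+0.26563, +0.12106, +0.77547) m
tr R = 2.970736; θ = arccos((tr R − 1)/2) = 0.171277 rad = 9.813°
axis k = ((R−Rᵀ)₃₂, (R−Rᵀ)₁₃, (R−Rᵀ)₂₁) / (2 sinθ) = (-0.931246, -0.341164, -0.128014)
rvec = θ·k = (-0.159501, -0.058434, -0.021926)

rvec=(-0.1595, -0.0584, -0.0219) tvec=(0.2656, 0.1211, 0.7755)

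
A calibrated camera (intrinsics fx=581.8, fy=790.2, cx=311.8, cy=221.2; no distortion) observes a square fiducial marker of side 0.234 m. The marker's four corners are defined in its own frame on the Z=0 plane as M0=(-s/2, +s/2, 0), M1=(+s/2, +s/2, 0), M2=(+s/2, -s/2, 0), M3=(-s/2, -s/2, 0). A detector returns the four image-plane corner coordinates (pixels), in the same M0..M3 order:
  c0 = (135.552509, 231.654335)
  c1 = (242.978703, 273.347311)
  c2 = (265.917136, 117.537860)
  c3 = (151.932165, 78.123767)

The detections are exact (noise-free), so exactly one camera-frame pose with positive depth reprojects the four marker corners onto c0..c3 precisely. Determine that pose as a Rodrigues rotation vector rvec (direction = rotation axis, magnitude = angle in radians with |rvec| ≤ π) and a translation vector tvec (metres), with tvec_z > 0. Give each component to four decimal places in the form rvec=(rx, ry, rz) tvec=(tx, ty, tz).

Intrinsics K: fx=581.8, fy=790.2, cx=311.8, cy=221.2
Marker side s = 0.234 m; corners in marker frame (Z=0):
  M0 = (-0.1170, +0.1170, 0)
  M1 = (+0.1170, +0.1170, 0)
  M2 = (+0.1170, -0.1170, 0)
  M3 = (-0.1170, -0.1170, 0)
Detected image corners:
  c0 = (135.552509, 231.654335) px
  c1 = (242.978703, 273.347311) px
  c2 = (265.917136, 117.537860) px
  c3 = (151.932165, 78.123767) px
Planar DLT: solve 8×8 A·h = b for H (H[2,2]=1):
  H  [+448.11465 -37.77220 +198.02876]
  H  [+151.78799 +701.41734 +176.96488]
  H  [-0.12359 +0.23124 +1.00000]
B = K⁻¹H; ‖b₁‖=0.875399, ‖b₂‖=0.875399; λ = 2/(‖b₁‖+‖b₂‖) = 1.142336, sign → tz>0 ⇒ λ=+1.142336
r₁ = λ·B[:,0] = (+0.95552,+0.25895,-0.14119); r₂ = λ·B[:,1] = (-0.21573,+0.94005,+0.26415)
r₃ = r₁×r₂ = (+0.20112,-0.22194,+0.95409); SVD([r₁ r₂ r₃]) → R = UVᵀ:
  R  [+0.95552 -0.21573 +0.20112]
  R  [+0.25895 +0.94005 -0.22194]
  R  [-0.14119 +0.26415 +0.95409]
t = (-0.22338, -0.06395, +1.14234) m
tr R = 2.849654; θ = arccos((tr R − 1)/2) = 0.390216 rad = 22.358°
axis k = ((R−Rᵀ)₃₂, (R−Rᵀ)₁₃, (R−Rᵀ)₂₁) / (2 sinθ) = (+0.638942, +0.449947, +0.623940)
rvec = θ·k = (+0.249326, +0.175577, +0.243472)

rvec=(0.2493, 0.1756, 0.2435) tvec=(-0.2234, -0.0639, 1.1423)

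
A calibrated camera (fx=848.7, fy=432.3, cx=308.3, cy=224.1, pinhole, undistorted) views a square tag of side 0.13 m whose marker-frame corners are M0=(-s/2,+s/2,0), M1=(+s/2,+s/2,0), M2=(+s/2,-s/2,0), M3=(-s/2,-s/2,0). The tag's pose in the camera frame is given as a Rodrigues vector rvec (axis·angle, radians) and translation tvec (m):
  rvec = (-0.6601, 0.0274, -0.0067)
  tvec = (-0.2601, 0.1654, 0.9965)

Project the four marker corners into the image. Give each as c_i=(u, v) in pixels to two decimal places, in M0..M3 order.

Intrinsics K: fx=848.7, fy=432.3, cx=308.3, cy=224.1
Marker side s = 0.13 m; corners in marker frame (Z=0):
  M0 = (-0.0650, +0.0650, 0)
  M1 = (+0.0650, +0.0650, 0)
  M2 = (+0.0650, -0.0650, 0)
  M3 = (-0.0650, -0.0650, 0)
rvec = (-0.6601, 0.0274, -0.0067), |rvec| = θ = 0.66070 rad = 37.855°
Rodrigues: sinθ=0.61367, 1−cosθ=0.21044; R = I + sinθ·[k]× + (1−cosθ)·[k]×²:
    [+0.99962 -0.00250 +0.02758]
    [-0.01494 +0.78992 +0.61302]
    [-0.02332 -0.61320 +0.78958]
t = (-0.2601, 0.1654, 0.9965) m
M0: Pc = R·M0+t = (-0.32524, +0.21772, +0.95816); u = 848.7·(-0.32524)/0.95816 + 308.3 = 20.2170, v = 432.3·(+0.21772)/0.95816 + 224.1 = 322.3289
M1: Pc = R·M1+t = (-0.19529, +0.21577, +0.95513); u = 848.7·(-0.19529)/0.95513 + 308.3 = 134.7730, v = 432.3·(+0.21577)/0.95513 + 224.1 = 321.7614
M2: Pc = R·M2+t = (-0.19496, +0.11308, +1.03484); u = 848.7·(-0.19496)/1.03484 + 308.3 = 148.4062, v = 432.3·(+0.11308)/1.03484 + 224.1 = 271.3401
M3: Pc = R·M3+t = (-0.32491, +0.11503, +1.03787); u = 848.7·(-0.32491)/1.03787 + 308.3 = 42.6092, v = 432.3·(+0.11503)/1.03787 + 224.1 = 272.0113

c0=(20.22, 322.33) c1=(134.77, 321.76) c2=(148.41, 271.34) c3=(42.61, 272.01)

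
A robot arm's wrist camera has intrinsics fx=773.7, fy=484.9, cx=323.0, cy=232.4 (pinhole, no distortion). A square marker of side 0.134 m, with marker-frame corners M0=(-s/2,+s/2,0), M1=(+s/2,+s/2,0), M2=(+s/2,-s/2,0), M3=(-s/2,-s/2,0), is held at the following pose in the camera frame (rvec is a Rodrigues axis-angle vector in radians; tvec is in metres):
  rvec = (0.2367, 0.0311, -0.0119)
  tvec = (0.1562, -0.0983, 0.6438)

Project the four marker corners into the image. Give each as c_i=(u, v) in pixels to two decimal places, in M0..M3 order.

Intrinsics K: fx=773.7, fy=484.9, cx=323.0, cy=232.4
Marker side s = 0.134 m; corners in marker frame (Z=0):
  M0 = (-0.0670, +0.0670, 0)
  M1 = (+0.0670, +0.0670, 0)
  M2 = (+0.0670, -0.0670, 0)
  M3 = (-0.0670, -0.0670, 0)
rvec = (0.2367, 0.0311, -0.0119), |rvec| = θ = 0.23903 rad = 13.695°
Rodrigues: sinθ=0.23676, 1−cosθ=0.02843; R = I + sinθ·[k]× + (1−cosθ)·[k]×²:
    [+0.99945 +0.01545 +0.02940]
    [-0.00812 +0.97205 -0.23464]
    [-0.03221 +0.23427 +0.97164]
t = (0.1562, -0.0983, 0.6438) m
M0: Pc = R·M0+t = (+0.09027, -0.03263, +0.66165); u = 773.7·(+0.09027)/0.66165 + 323.0 = 428.5591, v = 484.9·(-0.03263)/0.66165 + 232.4 = 208.4879
M1: Pc = R·M1+t = (+0.22420, -0.03372, +0.65734); u = 773.7·(+0.22420)/0.65734 + 323.0 = 586.8857, v = 484.9·(-0.03372)/0.65734 + 232.4 = 207.5279
M2: Pc = R·M2+t = (+0.22213, -0.16397, +0.62595); u = 773.7·(+0.22213)/0.62595 + 323.0 = 597.5609, v = 484.9·(-0.16397)/0.62595 + 232.4 = 105.3766
M3: Pc = R·M3+t = (+0.08820, -0.16288, +0.63026); u = 773.7·(+0.08820)/0.63026 + 323.0 = 431.2752, v = 484.9·(-0.16288)/0.63026 + 232.4 = 107.0839

c0=(428.56, 208.49) c1=(586.89, 207.53) c2=(597.56, 105.38) c3=(431.28, 107.08)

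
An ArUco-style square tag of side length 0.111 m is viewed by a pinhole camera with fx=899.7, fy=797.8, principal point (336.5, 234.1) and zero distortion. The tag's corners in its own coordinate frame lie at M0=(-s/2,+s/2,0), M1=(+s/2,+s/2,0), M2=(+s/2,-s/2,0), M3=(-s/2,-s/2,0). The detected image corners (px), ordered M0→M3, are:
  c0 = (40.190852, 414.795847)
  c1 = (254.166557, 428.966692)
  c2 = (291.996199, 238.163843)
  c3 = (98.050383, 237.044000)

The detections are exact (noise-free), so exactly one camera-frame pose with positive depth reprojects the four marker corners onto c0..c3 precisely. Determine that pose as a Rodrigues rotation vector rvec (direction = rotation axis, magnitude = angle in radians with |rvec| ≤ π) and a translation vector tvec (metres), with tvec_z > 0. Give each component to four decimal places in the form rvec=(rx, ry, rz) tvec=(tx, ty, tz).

Intrinsics K: fx=899.7, fy=797.8, cx=336.5, cy=234.1
Marker side s = 0.111 m; corners in marker frame (Z=0):
  M0 = (-0.0555, +0.0555, 0)
  M1 = (+0.0555, +0.0555, 0)
  M2 = (+0.0555, -0.0555, 0)
  M3 = (-0.0555, -0.0555, 0)
Detected image corners:
  c0 = (40.190852, 414.795847) px
  c1 = (254.166557, 428.966692) px
  c2 = (291.996199, 238.163843) px
  c3 = (98.050383, 237.044000) px
Planar DLT: solve 8×8 A·h = b for H (H[2,2]=1):
  H  [+1730.45708 -609.29486 +169.09041]
  H  [-130.84033 +1320.41614 +324.37764]
  H  [-0.59554 -1.02443 +1.00000]
B = K⁻¹H; ‖b₁‖=2.227235, ‖b₂‖=2.227235; λ = 2/(‖b₁‖+‖b₂‖) = 0.448987, sign → tz>0 ⇒ λ=+0.448987
r₁ = λ·B[:,0] = (+0.96358,+0.00483,-0.26739); r₂ = λ·B[:,1] = (-0.13203,+0.87807,-0.45995)
r₃ = r₁×r₂ = (+0.23257,+0.47851,+0.84673); SVD([r₁ r₂ r₃]) → R = UVᵀ:
  R  [+0.96358 -0.13203 +0.23257]
  R  [+0.00483 +0.87807 +0.47851]
  R  [-0.26739 -0.45995 +0.84673]
t = (-0.08354, +0.05081, +0.44899) m
tr R = 2.688373; θ = arccos((tr R − 1)/2) = 0.565750 rad = 32.415°
axis k = ((R−Rᵀ)₃₂, (R−Rᵀ)₁₃, (R−Rᵀ)₂₁) / (2 sinθ) = (-0.875349, +0.466335, +0.127656)
rvec = θ·k = (-0.495229, +0.263829, +0.072222)

rvec=(-0.4952, 0.2638, 0.0722) tvec=(-0.0835, 0.0508, 0.4490)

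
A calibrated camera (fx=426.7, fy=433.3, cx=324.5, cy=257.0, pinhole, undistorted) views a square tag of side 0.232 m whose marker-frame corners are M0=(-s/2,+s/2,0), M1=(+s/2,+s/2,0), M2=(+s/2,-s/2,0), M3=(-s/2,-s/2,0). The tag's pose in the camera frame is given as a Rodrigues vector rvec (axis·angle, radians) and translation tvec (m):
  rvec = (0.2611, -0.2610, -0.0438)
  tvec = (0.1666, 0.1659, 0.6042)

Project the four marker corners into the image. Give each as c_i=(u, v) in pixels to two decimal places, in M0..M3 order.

c0=(363.73, 462.19) c1=(504.37, 432.71) c2=(520.93, 289.38) c3=(366.43, 306.92)

Intrinsics K: fx=426.7, fy=433.3, cx=324.5, cy=257.0
Marker side s = 0.232 m; corners in marker frame (Z=0):
  M0 = (-0.1160, +0.1160, 0)
  M1 = (+0.1160, +0.1160, 0)
  M2 = (+0.1160, -0.1160, 0)
  M3 = (-0.1160, -0.1160, 0)
rvec = (0.2611, -0.2610, -0.0438), |rvec| = θ = 0.37177 rad = 21.301°
Rodrigues: sinθ=0.36326, 1−cosθ=0.06831; R = I + sinθ·[k]× + (1−cosθ)·[k]×²:
    [+0.96538 +0.00912 -0.26068]
    [-0.07648 +0.96536 -0.24948]
    [+0.24938 +0.26078 +0.93263]
t = (0.1666, 0.1659, 0.6042) m
M0: Pc = R·M0+t = (+0.05567, +0.28675, +0.60552); u = 426.7·(+0.05567)/0.60552 + 324.5 = 363.7317, v = 433.3·(+0.28675)/0.60552 + 257.0 = 462.1949
M1: Pc = R·M1+t = (+0.27964, +0.26901, +0.66338); u = 426.7·(+0.27964)/0.66338 + 324.5 = 504.3720, v = 433.3·(+0.26901)/0.66338 + 257.0 = 432.7095
M2: Pc = R·M2+t = (+0.27753, +0.04505, +0.60288); u = 426.7·(+0.27753)/0.60288 + 324.5 = 520.9259, v = 433.3·(+0.04505)/0.60288 + 257.0 = 289.3761
M3: Pc = R·M3+t = (+0.05356, +0.06279, +0.54502); u = 426.7·(+0.05356)/0.54502 + 324.5 = 366.4311, v = 433.3·(+0.06279)/0.54502 + 257.0 = 306.9193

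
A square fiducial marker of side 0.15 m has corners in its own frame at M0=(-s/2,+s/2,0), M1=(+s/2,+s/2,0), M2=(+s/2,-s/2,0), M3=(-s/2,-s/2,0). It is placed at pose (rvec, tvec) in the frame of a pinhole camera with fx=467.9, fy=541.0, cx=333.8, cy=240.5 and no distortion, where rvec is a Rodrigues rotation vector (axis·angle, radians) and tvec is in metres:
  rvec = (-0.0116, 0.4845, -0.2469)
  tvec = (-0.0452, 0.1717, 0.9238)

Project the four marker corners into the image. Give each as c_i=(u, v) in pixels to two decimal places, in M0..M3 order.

c0=(288.65, 389.39) c1=(353.06, 379.18) c2=(334.62, 289.55) c3=(272.22, 306.06)

Intrinsics K: fx=467.9, fy=541.0, cx=333.8, cy=240.5
Marker side s = 0.15 m; corners in marker frame (Z=0):
  M0 = (-0.0750, +0.0750, 0)
  M1 = (+0.0750, +0.0750, 0)
  M2 = (+0.0750, -0.0750, 0)
  M3 = (-0.0750, -0.0750, 0)
rvec = (-0.0116, 0.4845, -0.2469), |rvec| = θ = 0.54391 rad = 31.164°
Rodrigues: sinθ=0.51748, 1−cosθ=0.14431; R = I + sinθ·[k]× + (1−cosθ)·[k]×²:
    [+0.85576 +0.23216 +0.46236]
    [-0.23765 +0.97020 -0.04732]
    [-0.45957 -0.06939 +0.88543]
t = (-0.0452, 0.1717, 0.9238) m
M0: Pc = R·M0+t = (-0.09197, +0.26229, +0.95306); u = 467.9·(-0.09197)/0.95306 + 333.8 = 288.6481, v = 541.0·(+0.26229)/0.95306 + 240.5 = 389.3863
M1: Pc = R·M1+t = (+0.03639, +0.22664, +0.88413); u = 467.9·(+0.03639)/0.88413 + 333.8 = 353.0606, v = 541.0·(+0.22664)/0.88413 + 240.5 = 379.1823
M2: Pc = R·M2+t = (+0.00157, +0.08111, +0.89454); u = 467.9·(+0.00157)/0.89454 + 333.8 = 334.6210, v = 541.0·(+0.08111)/0.89454 + 240.5 = 289.5549
M3: Pc = R·M3+t = (-0.12679, +0.11676, +0.96347); u = 467.9·(-0.12679)/0.96347 + 333.8 = 272.2237, v = 541.0·(+0.11676)/0.96347 + 240.5 = 306.0613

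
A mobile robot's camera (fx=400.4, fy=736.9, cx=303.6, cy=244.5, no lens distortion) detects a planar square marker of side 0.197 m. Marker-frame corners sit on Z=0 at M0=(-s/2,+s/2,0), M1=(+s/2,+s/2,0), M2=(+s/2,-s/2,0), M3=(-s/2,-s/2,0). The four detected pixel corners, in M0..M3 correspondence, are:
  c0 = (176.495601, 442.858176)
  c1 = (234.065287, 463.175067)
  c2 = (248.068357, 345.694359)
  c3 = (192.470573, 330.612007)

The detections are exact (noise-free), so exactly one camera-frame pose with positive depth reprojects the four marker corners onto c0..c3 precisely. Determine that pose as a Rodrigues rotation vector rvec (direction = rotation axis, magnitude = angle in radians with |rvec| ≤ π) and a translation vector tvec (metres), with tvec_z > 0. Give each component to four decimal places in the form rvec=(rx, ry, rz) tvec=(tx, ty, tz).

Intrinsics K: fx=400.4, fy=736.9, cx=303.6, cy=244.5
Marker side s = 0.197 m; corners in marker frame (Z=0):
  M0 = (-0.0985, +0.0985, 0)
  M1 = (+0.0985, +0.0985, 0)
  M2 = (+0.0985, -0.0985, 0)
  M3 = (-0.0985, -0.0985, 0)
Detected image corners:
  c0 = (176.495601, 442.858176) px
  c1 = (234.065287, 463.175067) px
  c2 = (248.068357, 345.694359) px
  c3 = (192.470573, 330.612007) px
Planar DLT: solve 8×8 A·h = b for H (H[2,2]=1):
  H  [+245.39614 -124.87404 +212.39750]
  H  [+11.98522 +492.28172 +394.11945]
  H  [-0.19607 -0.22884 +1.00000]
B = K⁻¹H; ‖b₁‖=0.790572, ‖b₂‖=0.790572; λ = 2/(‖b₁‖+‖b₂‖) = 1.264907, sign → tz>0 ⇒ λ=+1.264907
r₁ = λ·B[:,0] = (+0.96328,+0.10286,-0.24801); r₂ = λ·B[:,1] = (-0.17501,+0.94106,-0.28946)
r₃ = r₁×r₂ = (+0.20361,+0.32223,+0.92450); SVD([r₁ r₂ r₃]) → R = UVᵀ:
  R  [+0.96328 -0.17501 +0.20361]
  R  [+0.10286 +0.94106 +0.32223]
  R  [-0.24801 -0.28946 +0.92450]
t = (-0.28812, +0.25683, +1.26491) m
tr R = 2.828841; θ = arccos((tr R − 1)/2) = 0.416723 rad = 23.876°
axis k = ((R−Rᵀ)₃₂, (R−Rᵀ)₁₃, (R−Rᵀ)₂₁) / (2 sinθ) = (-0.755613, +0.557878, +0.343249)
rvec = θ·k = (-0.314881, +0.232481, +0.143040)

rvec=(-0.3149, 0.2325, 0.1430) tvec=(-0.2881, 0.2568, 1.2649)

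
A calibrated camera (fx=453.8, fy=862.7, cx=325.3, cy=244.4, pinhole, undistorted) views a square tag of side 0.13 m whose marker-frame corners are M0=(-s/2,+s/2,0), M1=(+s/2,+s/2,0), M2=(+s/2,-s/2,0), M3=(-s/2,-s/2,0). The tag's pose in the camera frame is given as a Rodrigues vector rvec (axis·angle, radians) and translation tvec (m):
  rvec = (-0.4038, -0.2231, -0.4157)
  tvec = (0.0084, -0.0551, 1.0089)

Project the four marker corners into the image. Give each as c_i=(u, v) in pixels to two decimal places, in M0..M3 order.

Intrinsics K: fx=453.8, fy=862.7, cx=325.3, cy=244.4
Marker side s = 0.13 m; corners in marker frame (Z=0):
  M0 = (-0.0650, +0.0650, 0)
  M1 = (+0.0650, +0.0650, 0)
  M2 = (+0.0650, -0.0650, 0)
  M3 = (-0.0650, -0.0650, 0)
rvec = (-0.4038, -0.2231, -0.4157), |rvec| = θ = 0.62099 rad = 35.580°
Rodrigues: sinθ=0.58184, 1−cosθ=0.18670; R = I + sinθ·[k]× + (1−cosθ)·[k]×²:
    [+0.89224 +0.43311 -0.12777]
    [-0.34588 +0.83740 +0.42324]
    [+0.29030 -0.33344 +0.89696]
t = (0.0084, -0.0551, 1.0089) m
M0: Pc = R·M0+t = (-0.02144, +0.02181, +0.96836); u = 453.8·(-0.02144)/0.96836 + 325.3 = 315.2509, v = 862.7·(+0.02181)/0.96836 + 244.4 = 263.8329
M1: Pc = R·M1+t = (+0.09455, -0.02315, +1.00610); u = 453.8·(+0.09455)/1.00610 + 325.3 = 367.9457, v = 862.7·(-0.02315)/1.00610 + 244.4 = 224.5485
M2: Pc = R·M2+t = (+0.03824, -0.13201, +1.04944); u = 453.8·(+0.03824)/1.04944 + 325.3 = 341.8373, v = 862.7·(-0.13201)/1.04944 + 244.4 = 135.8782
M3: Pc = R·M3+t = (-0.07775, -0.08705, +1.01170); u = 453.8·(-0.07775)/1.01170 + 325.3 = 290.4263, v = 862.7·(-0.08705)/1.01170 + 244.4 = 170.1718

c0=(315.25, 263.83) c1=(367.95, 224.55) c2=(341.84, 135.88) c3=(290.43, 170.17)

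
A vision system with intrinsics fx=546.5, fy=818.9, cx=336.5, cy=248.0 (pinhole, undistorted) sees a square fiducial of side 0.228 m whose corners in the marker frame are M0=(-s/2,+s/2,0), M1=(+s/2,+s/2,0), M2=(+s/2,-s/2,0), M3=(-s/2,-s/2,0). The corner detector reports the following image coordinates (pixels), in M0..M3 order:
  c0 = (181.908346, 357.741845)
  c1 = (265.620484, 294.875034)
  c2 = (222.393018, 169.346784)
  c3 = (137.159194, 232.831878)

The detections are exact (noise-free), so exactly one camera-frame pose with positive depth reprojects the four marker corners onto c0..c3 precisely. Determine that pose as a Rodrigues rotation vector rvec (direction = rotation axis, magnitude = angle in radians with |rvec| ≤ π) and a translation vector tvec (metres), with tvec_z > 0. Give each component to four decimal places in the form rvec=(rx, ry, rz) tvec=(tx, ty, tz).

rvec=(0.0888, -0.0408, -0.4634) tvec=(-0.3262, 0.0262, 1.3254)

Intrinsics K: fx=546.5, fy=818.9, cx=336.5, cy=248.0
Marker side s = 0.228 m; corners in marker frame (Z=0):
  M0 = (-0.1140, +0.1140, 0)
  M1 = (+0.1140, +0.1140, 0)
  M2 = (+0.1140, -0.1140, 0)
  M3 = (-0.1140, -0.1140, 0)
Detected image corners:
  c0 = (181.908346, 357.741845) px
  c1 = (265.620484, 294.875034) px
  c2 = (222.393018, 169.346784) px
  c3 = (137.159194, 232.831878) px
Planar DLT: solve 8×8 A·h = b for H (H[2,2]=1):
  H  [+373.37735 +207.35237 +202.01896]
  H  [-273.27458 +568.06345 +264.15730]
  H  [+0.01442 +0.07150 +1.00000]
B = K⁻¹H; ‖b₁‖=0.754477, ‖b₂‖=0.754477; λ = 2/(‖b₁‖+‖b₂‖) = 1.325422, sign → tz>0 ⇒ λ=+1.325422
r₁ = λ·B[:,0] = (+0.89378,-0.44809,+0.01911); r₂ = λ·B[:,1] = (+0.44454,+0.89073,+0.09477)
r₃ = r₁×r₂ = (-0.05949,-0.07621,+0.99532); SVD([r₁ r₂ r₃]) → R = UVᵀ:
  R  [+0.89378 +0.44454 -0.05949]
  R  [-0.44809 +0.89073 -0.07621]
  R  [+0.01911 +0.09477 +0.99532]
t = (-0.32616, +0.02615, +1.32542) m
tr R = 2.779832; θ = arccos((tr R − 1)/2) = 0.473636 rad = 27.137°
axis k = ((R−Rᵀ)₃₂, (R−Rᵀ)₁₃, (R−Rᵀ)₂₁) / (2 sinθ) = (+0.187422, -0.086156, -0.978494)
rvec = θ·k = (+0.088770, -0.040806, -0.463450)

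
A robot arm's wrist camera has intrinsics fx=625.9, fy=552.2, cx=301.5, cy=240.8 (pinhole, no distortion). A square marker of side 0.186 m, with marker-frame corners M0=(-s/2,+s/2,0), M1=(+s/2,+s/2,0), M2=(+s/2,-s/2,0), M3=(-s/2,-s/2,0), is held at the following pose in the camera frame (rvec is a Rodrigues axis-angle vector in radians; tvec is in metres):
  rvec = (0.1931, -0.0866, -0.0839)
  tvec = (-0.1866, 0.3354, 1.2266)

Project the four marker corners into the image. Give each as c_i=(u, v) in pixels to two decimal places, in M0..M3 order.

c0=(163.95, 434.84) c1=(257.85, 425.09) c2=(249.38, 347.97) c3=(152.54, 357.09)

Intrinsics K: fx=625.9, fy=552.2, cx=301.5, cy=240.8
Marker side s = 0.186 m; corners in marker frame (Z=0):
  M0 = (-0.0930, +0.0930, 0)
  M1 = (+0.0930, +0.0930, 0)
  M2 = (+0.0930, -0.0930, 0)
  M3 = (-0.0930, -0.0930, 0)
rvec = (0.1931, -0.0866, -0.0839), |rvec| = θ = 0.22765 rad = 13.044°
Rodrigues: sinθ=0.22569, 1−cosθ=0.02580; R = I + sinθ·[k]× + (1−cosθ)·[k]×²:
    [+0.99276 +0.07485 -0.09392]
    [-0.09150 +0.97793 -0.18782]
    [+0.07779 +0.19505 +0.97770]
t = (-0.1866, 0.3354, 1.2266) m
M0: Pc = R·M0+t = (-0.27197, +0.43486, +1.23751); u = 625.9·(-0.27197)/1.23751 + 301.5 = 163.9465, v = 552.2·(+0.43486)/1.23751 + 240.8 = 434.8421
M1: Pc = R·M1+t = (-0.08731, +0.41784, +1.25197); u = 625.9·(-0.08731)/1.25197 + 301.5 = 257.8501, v = 552.2·(+0.41784)/1.25197 + 240.8 = 425.0930
M2: Pc = R·M2+t = (-0.10123, +0.23594, +1.21569); u = 625.9·(-0.10123)/1.21569 + 301.5 = 249.3795, v = 552.2·(+0.23594)/1.21569 + 240.8 = 347.9713
M3: Pc = R·M3+t = (-0.28589, +0.25296, +1.20123); u = 625.9·(-0.28589)/1.20123 + 301.5 = 152.5377, v = 552.2·(+0.25296)/1.20123 + 240.8 = 357.0859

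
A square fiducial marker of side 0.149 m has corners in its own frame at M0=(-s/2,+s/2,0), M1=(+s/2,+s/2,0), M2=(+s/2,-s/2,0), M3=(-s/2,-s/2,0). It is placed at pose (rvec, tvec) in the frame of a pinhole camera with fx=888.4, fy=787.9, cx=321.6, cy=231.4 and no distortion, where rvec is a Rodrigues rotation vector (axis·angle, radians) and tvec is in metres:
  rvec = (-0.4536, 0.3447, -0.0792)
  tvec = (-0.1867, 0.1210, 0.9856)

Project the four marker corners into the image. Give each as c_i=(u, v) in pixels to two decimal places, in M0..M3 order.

Intrinsics K: fx=888.4, fy=787.9, cx=321.6, cy=231.4
Marker side s = 0.149 m; corners in marker frame (Z=0):
  M0 = (-0.0745, +0.0745, 0)
  M1 = (+0.0745, +0.0745, 0)
  M2 = (+0.0745, -0.0745, 0)
  M3 = (-0.0745, -0.0745, 0)
rvec = (-0.4536, 0.3447, -0.0792), |rvec| = θ = 0.57519 rad = 32.956°
Rodrigues: sinθ=0.54399, 1−cosθ=0.16091; R = I + sinθ·[k]× + (1−cosθ)·[k]×²:
    [+0.93916 -0.00114 +0.34348]
    [-0.15095 +0.89688 +0.41572]
    [-0.30853 -0.44228 +0.84214]
t = (-0.1867, 0.1210, 0.9856) m
M0: Pc = R·M0+t = (-0.25675, +0.19906, +0.97564); u = 888.4·(-0.25675)/0.97564 + 321.6 = 87.8049, v = 787.9·(+0.19906)/0.97564 + 231.4 = 392.1586
M1: Pc = R·M1+t = (-0.11682, +0.17657, +0.92966); u = 888.4·(-0.11682)/0.92966 + 321.6 = 209.9675, v = 787.9·(+0.17657)/0.92966 + 231.4 = 381.0461
M2: Pc = R·M2+t = (-0.11665, +0.04294, +0.99556); u = 888.4·(-0.11665)/0.99556 + 321.6 = 217.5086, v = 787.9·(+0.04294)/0.99556 + 231.4 = 265.3806
M3: Pc = R·M3+t = (-0.25658, +0.06543, +1.04154); u = 888.4·(-0.25658)/1.04154 + 321.6 = 102.7425, v = 787.9·(+0.06543)/1.04154 + 231.4 = 280.8953

c0=(87.80, 392.16) c1=(209.97, 381.05) c2=(217.51, 265.38) c3=(102.74, 280.90)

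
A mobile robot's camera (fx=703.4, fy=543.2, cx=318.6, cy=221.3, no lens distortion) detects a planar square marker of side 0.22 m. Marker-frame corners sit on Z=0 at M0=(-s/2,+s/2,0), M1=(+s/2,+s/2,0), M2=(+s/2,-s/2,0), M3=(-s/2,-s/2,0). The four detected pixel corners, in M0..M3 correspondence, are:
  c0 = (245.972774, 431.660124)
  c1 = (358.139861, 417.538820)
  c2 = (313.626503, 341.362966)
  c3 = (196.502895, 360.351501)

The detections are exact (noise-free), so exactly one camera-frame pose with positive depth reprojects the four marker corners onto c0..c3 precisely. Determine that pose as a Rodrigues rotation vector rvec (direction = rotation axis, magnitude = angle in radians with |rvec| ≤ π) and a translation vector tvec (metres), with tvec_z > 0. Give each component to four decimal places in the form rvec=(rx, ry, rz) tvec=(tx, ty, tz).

rvec=(0.4177, 0.2343, -0.3219) tvec=(-0.0710, 0.3783, 1.2245)

Intrinsics K: fx=703.4, fy=543.2, cx=318.6, cy=221.3
Marker side s = 0.22 m; corners in marker frame (Z=0):
  M0 = (-0.1100, +0.1100, 0)
  M1 = (+0.1100, +0.1100, 0)
  M2 = (+0.1100, -0.1100, 0)
  M3 = (-0.1100, -0.1100, 0)
Detected image corners:
  c0 = (245.972774, 431.660124) px
  c1 = (358.139861, 417.538820) px
  c2 = (313.626503, 341.362966) px
  c3 = (196.502895, 360.351501) px
Planar DLT: solve 8×8 A·h = b for H (H[2,2]=1):
  H  [+455.47631 +295.38615 +277.83906]
  H  [-165.75182 +448.34324 +389.12832]
  H  [-0.23433 +0.29257 +1.00000]
B = K⁻¹H; ‖b₁‖=0.816640, ‖b₂‖=0.816640; λ = 2/(‖b₁‖+‖b₂‖) = 1.224529, sign → tz>0 ⇒ λ=+1.224529
r₁ = λ·B[:,0] = (+0.92290,-0.25675,-0.28695); r₂ = λ·B[:,1] = (+0.35196,+0.86474,+0.35826)
r₃ = r₁×r₂ = (+0.15616,-0.43163,+0.88843); SVD([r₁ r₂ r₃]) → R = UVᵀ:
  R  [+0.92290 +0.35196 +0.15616]
  R  [-0.25675 +0.86474 -0.43163]
  R  [-0.28695 +0.35826 +0.88843]
t = (-0.07096, +0.37833, +1.22453) m
tr R = 2.676071; θ = arccos((tr R − 1)/2) = 0.577124 rad = 33.067°
axis k = ((R−Rᵀ)₃₂, (R−Rᵀ)₁₃, (R−Rᵀ)₂₁) / (2 sinθ) = (+0.723847, +0.406059, -0.557818)
rvec = θ·k = (+0.417749, +0.234346, -0.321930)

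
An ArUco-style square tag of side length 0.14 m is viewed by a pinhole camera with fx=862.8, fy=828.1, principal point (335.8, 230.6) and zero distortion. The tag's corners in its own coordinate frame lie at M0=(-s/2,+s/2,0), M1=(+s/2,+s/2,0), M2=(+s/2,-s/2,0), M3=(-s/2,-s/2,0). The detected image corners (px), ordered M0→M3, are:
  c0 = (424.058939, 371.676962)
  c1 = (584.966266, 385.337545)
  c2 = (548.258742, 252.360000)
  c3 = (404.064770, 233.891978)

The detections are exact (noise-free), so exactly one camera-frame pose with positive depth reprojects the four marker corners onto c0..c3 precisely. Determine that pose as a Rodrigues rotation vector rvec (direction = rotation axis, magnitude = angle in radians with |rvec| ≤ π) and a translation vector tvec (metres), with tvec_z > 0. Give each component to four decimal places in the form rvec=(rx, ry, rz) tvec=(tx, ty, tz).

rvec=(-0.6676, -0.2935, 0.0356) tvec=(0.1307, 0.0669, 0.7247)

Intrinsics K: fx=862.8, fy=828.1, cx=335.8, cy=230.6
Marker side s = 0.14 m; corners in marker frame (Z=0):
  M0 = (-0.0700, +0.0700, 0)
  M1 = (+0.0700, +0.0700, 0)
  M2 = (+0.0700, -0.0700, 0)
  M3 = (-0.0700, -0.0700, 0)
Detected image corners:
  c0 = (424.058939, 371.676962) px
  c1 = (584.966266, 385.337545) px
  c2 = (548.258742, 252.360000) px
  c3 = (404.064770, 233.891978) px
Planar DLT: solve 8×8 A·h = b for H (H[2,2]=1):
  H  [+1259.83794 -212.02314 +491.38712]
  H  [+225.89270 +702.88156 +306.99575]
  H  [+0.35432 -0.84842 +1.00000]
B = K⁻¹H; ‖b₁‖=1.379952, ‖b₂‖=1.379952; λ = 2/(‖b₁‖+‖b₂‖) = 0.724663, sign → tz>0 ⇒ λ=+0.724663
r₁ = λ·B[:,0] = (+0.95820,+0.12618,+0.25676); r₂ = λ·B[:,1] = (+0.06121,+0.78629,-0.61482)
r₃ = r₁×r₂ = (-0.27946,+0.60483,+0.74570); SVD([r₁ r₂ r₃]) → R = UVᵀ:
  R  [+0.95820 +0.06121 -0.27946]
  R  [+0.12618 +0.78629 +0.60483]
  R  [+0.25676 -0.61482 +0.74570]
t = (+0.13068, +0.06685, +0.72466) m
tr R = 2.490200; θ = arccos((tr R − 1)/2) = 0.730111 rad = 41.832°
axis k = ((R−Rᵀ)₃₂, (R−Rᵀ)₁₃, (R−Rᵀ)₂₁) / (2 sinθ) = (-0.914345, -0.401997, +0.048706)
rvec = θ·k = (-0.667573, -0.293503, +0.035561)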